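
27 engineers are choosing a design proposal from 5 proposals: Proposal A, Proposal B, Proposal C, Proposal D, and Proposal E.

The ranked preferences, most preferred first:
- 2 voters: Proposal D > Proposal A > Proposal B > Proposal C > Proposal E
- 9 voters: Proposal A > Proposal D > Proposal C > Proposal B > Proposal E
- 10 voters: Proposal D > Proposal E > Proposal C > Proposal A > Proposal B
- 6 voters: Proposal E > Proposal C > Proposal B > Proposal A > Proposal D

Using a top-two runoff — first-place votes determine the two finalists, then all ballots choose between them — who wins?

Round 1 first-place votes: Proposal A 9, Proposal B 0, Proposal C 0, Proposal D 12, Proposal E 6. Proposal D and Proposal A advance.
Runoff: Proposal D is ranked above Proposal A on 12 ballots, Proposal A above Proposal D on 15.

Proposal A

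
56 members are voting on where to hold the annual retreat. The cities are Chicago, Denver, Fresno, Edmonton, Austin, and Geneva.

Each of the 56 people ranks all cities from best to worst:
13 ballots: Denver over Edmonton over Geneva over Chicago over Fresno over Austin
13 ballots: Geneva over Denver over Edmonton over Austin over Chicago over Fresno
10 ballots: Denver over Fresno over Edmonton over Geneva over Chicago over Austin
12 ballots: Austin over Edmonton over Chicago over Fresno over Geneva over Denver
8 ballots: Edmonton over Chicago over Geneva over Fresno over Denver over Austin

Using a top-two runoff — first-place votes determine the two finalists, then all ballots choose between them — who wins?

Geneva

Round 1 first-place votes: Chicago 0, Denver 23, Fresno 0, Edmonton 8, Austin 12, Geneva 13. Denver and Geneva advance.
Runoff: Denver is ranked above Geneva on 23 ballots, Geneva above Denver on 33.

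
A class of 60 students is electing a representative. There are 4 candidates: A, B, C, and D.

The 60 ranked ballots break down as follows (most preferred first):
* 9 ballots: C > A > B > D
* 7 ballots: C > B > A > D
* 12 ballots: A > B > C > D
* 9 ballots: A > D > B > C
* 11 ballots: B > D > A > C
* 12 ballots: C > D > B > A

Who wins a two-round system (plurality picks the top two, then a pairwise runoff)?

Round 1 first-place votes: A 21, B 11, C 28, D 0. C and A advance.
Runoff: C is ranked above A on 28 ballots, A above C on 32.

A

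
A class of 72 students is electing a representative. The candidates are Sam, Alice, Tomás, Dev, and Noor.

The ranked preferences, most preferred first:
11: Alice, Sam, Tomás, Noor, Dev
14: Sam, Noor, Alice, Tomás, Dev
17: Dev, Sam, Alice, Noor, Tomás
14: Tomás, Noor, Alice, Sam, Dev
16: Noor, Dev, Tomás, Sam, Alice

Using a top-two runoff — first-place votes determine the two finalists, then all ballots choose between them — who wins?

Noor

Round 1 first-place votes: Sam 14, Alice 11, Tomás 14, Dev 17, Noor 16. Dev and Noor advance.
Runoff: Dev is ranked above Noor on 17 ballots, Noor above Dev on 55.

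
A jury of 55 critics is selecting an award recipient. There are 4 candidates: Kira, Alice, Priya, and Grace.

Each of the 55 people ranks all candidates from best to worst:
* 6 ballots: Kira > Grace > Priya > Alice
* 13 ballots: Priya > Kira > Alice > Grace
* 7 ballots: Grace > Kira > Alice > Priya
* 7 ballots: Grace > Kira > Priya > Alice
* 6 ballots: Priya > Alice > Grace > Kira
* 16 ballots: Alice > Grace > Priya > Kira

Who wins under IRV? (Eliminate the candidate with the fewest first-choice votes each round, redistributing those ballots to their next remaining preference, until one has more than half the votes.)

Round 1: Kira 6, Alice 16, Priya 19, Grace 14. Kira eliminated.
Round 2: Alice 16, Priya 19, Grace 20. Alice eliminated.
Round 3: Priya 19, Grace 36. Grace has a majority (≥28).

Grace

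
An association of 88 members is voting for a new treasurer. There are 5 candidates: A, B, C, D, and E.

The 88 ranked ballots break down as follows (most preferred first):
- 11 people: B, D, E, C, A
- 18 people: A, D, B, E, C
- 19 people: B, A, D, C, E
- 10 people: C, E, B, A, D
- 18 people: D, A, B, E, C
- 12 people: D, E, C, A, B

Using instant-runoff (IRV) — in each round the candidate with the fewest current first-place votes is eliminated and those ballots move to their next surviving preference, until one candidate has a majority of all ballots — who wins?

Round 1: A 18, B 30, C 10, D 30, E 0. E eliminated.
Round 2: A 18, B 30, C 10, D 30. C eliminated.
Round 3: A 18, B 40, D 30. A eliminated.
Round 4: B 40, D 48. D has a majority (≥45).

D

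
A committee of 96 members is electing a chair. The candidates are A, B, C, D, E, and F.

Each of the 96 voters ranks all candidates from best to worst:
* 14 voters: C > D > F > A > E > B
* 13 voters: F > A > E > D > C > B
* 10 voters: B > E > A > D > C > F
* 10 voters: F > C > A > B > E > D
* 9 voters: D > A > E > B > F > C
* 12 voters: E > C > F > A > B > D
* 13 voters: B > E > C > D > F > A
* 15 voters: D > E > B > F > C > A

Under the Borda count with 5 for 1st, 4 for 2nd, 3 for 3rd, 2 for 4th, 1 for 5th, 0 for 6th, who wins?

E

A: 14×2 + 13×4 + 10×3 + 10×3 + 9×4 + 12×2 + 13×0 + 15×0 = 200
B: 14×0 + 13×0 + 10×5 + 10×2 + 9×2 + 12×1 + 13×5 + 15×3 = 210
C: 14×5 + 13×1 + 10×1 + 10×4 + 9×0 + 12×4 + 13×3 + 15×1 = 235
D: 14×4 + 13×2 + 10×2 + 10×0 + 9×5 + 12×0 + 13×2 + 15×5 = 248
E: 14×1 + 13×3 + 10×4 + 10×1 + 9×3 + 12×5 + 13×4 + 15×4 = 302
F: 14×3 + 13×5 + 10×0 + 10×5 + 9×1 + 12×3 + 13×1 + 15×2 = 245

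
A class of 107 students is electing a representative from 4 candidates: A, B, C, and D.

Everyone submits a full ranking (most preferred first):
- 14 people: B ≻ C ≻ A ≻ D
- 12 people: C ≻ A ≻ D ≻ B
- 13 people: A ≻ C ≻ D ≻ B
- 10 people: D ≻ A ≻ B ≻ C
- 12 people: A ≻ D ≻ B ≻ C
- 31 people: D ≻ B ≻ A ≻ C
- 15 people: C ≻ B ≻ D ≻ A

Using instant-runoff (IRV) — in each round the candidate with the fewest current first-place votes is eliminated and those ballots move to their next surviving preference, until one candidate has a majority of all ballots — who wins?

C

Round 1: A 25, B 14, C 27, D 41. B eliminated.
Round 2: A 25, C 41, D 41. A eliminated.
Round 3: C 54, D 53. C has a majority (≥54).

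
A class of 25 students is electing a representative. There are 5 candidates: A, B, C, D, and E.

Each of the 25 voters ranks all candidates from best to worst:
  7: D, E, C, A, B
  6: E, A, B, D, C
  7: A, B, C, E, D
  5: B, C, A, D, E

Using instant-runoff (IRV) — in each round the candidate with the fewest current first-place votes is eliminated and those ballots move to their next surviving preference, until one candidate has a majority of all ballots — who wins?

Round 1: A 7, B 5, C 0, D 7, E 6. C eliminated.
Round 2: A 7, B 5, D 7, E 6. B eliminated.
Round 3: A 12, D 7, E 6. E eliminated.
Round 4: A 18, D 7. A has a majority (≥13).

A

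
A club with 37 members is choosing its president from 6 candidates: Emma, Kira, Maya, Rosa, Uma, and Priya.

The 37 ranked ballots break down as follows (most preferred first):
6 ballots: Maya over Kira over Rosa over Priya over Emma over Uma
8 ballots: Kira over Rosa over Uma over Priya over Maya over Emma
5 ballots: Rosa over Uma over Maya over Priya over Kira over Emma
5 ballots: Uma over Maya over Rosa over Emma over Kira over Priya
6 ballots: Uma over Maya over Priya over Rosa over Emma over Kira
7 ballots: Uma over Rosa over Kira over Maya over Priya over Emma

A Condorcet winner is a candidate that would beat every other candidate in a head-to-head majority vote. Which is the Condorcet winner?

Rosa vs Emma: 37–0
Rosa vs Kira: 23–14
Rosa vs Maya: 20–17
Rosa vs Uma: 19–18
Rosa vs Priya: 31–6
Rosa beats every other candidate.

Rosa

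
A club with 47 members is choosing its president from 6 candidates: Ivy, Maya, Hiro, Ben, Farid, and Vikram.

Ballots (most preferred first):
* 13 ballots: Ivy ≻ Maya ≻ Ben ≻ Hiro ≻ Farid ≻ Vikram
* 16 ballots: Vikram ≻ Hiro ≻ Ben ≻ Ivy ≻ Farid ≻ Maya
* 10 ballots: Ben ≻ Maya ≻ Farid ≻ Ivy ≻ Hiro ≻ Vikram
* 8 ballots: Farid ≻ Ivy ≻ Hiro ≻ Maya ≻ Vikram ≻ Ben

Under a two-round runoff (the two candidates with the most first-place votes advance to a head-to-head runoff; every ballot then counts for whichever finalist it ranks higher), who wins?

Round 1 first-place votes: Ivy 13, Maya 0, Hiro 0, Ben 10, Farid 8, Vikram 16. Vikram and Ivy advance.
Runoff: Vikram is ranked above Ivy on 16 ballots, Ivy above Vikram on 31.

Ivy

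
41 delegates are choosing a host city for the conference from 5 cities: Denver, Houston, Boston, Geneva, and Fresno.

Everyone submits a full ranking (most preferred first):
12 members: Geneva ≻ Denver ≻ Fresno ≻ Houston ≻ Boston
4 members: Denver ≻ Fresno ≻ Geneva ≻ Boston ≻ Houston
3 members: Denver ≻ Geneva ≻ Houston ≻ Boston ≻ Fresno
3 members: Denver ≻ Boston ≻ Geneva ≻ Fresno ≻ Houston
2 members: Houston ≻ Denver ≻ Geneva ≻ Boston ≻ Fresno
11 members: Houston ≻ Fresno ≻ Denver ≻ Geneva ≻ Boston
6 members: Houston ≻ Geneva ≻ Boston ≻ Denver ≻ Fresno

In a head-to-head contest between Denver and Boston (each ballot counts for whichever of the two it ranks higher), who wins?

Denver is ranked above Boston on 35 ballots; Boston above Denver on 6.

Denver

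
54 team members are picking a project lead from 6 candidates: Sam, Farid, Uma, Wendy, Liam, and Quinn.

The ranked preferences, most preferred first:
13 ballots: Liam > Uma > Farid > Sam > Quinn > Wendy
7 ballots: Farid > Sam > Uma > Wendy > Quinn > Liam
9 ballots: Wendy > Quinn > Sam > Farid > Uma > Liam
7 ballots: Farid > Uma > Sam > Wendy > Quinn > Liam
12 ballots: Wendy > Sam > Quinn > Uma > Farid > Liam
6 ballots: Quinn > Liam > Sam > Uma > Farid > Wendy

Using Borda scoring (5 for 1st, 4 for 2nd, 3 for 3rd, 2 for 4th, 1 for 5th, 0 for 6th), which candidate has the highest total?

Sam

Sam: 13×2 + 7×4 + 9×3 + 7×3 + 12×4 + 6×3 = 168
Farid: 13×3 + 7×5 + 9×2 + 7×5 + 12×1 + 6×1 = 145
Uma: 13×4 + 7×3 + 9×1 + 7×4 + 12×2 + 6×2 = 146
Wendy: 13×0 + 7×2 + 9×5 + 7×2 + 12×5 + 6×0 = 133
Liam: 13×5 + 7×0 + 9×0 + 7×0 + 12×0 + 6×4 = 89
Quinn: 13×1 + 7×1 + 9×4 + 7×1 + 12×3 + 6×5 = 129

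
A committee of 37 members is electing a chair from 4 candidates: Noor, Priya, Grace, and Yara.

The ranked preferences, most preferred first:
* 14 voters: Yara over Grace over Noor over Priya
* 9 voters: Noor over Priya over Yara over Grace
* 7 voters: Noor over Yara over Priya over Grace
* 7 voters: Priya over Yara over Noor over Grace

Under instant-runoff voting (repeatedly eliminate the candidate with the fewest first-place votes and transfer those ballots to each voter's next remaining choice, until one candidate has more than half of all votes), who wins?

Yara

Round 1: Noor 16, Priya 7, Grace 0, Yara 14. Grace eliminated.
Round 2: Noor 16, Priya 7, Yara 14. Priya eliminated.
Round 3: Noor 16, Yara 21. Yara has a majority (≥19).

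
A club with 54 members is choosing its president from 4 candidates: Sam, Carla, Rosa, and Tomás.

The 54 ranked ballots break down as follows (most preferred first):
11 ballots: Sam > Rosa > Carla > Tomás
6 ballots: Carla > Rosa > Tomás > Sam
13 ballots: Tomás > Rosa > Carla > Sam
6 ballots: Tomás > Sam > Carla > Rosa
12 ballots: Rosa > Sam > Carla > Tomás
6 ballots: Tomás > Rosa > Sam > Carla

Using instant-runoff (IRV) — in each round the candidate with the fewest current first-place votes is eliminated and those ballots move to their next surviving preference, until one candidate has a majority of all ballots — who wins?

Round 1: Sam 11, Carla 6, Rosa 12, Tomás 25. Carla eliminated.
Round 2: Sam 11, Rosa 18, Tomás 25. Sam eliminated.
Round 3: Rosa 29, Tomás 25. Rosa has a majority (≥28).

Rosa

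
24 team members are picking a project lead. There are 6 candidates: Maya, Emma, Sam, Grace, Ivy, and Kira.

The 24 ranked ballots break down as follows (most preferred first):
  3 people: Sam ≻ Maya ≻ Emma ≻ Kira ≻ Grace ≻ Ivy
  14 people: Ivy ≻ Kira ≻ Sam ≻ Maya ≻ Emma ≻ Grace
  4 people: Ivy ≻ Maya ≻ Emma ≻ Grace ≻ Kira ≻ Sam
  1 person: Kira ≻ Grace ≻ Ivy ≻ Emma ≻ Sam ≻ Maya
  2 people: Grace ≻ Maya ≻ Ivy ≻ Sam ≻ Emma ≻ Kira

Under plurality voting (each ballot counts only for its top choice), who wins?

Ivy

First-place votes: Maya 0, Emma 0, Sam 3, Grace 2, Ivy 18, Kira 1.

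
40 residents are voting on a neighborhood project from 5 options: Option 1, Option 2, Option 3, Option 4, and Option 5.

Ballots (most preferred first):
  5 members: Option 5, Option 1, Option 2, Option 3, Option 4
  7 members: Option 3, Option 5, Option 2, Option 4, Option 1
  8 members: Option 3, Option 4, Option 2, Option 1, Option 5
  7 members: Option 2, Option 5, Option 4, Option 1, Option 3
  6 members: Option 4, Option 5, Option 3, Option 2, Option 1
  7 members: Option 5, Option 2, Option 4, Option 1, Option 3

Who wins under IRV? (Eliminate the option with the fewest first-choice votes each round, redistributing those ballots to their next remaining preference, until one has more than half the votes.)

Round 1: Option 1 0, Option 2 7, Option 3 15, Option 4 6, Option 5 12. Option 1 eliminated.
Round 2: Option 2 7, Option 3 15, Option 4 6, Option 5 12. Option 4 eliminated.
Round 3: Option 2 7, Option 3 15, Option 5 18. Option 2 eliminated.
Round 4: Option 3 15, Option 5 25. Option 5 has a majority (≥21).

Option 5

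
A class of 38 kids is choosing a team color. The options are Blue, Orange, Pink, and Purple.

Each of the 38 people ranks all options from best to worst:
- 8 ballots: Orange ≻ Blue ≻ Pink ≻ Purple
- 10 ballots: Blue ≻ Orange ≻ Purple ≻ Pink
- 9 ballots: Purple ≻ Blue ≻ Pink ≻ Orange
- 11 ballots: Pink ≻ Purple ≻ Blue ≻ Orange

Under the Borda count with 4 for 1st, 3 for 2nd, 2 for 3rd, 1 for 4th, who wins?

Blue: 8×3 + 10×4 + 9×3 + 11×2 = 113
Orange: 8×4 + 10×3 + 9×1 + 11×1 = 82
Pink: 8×2 + 10×1 + 9×2 + 11×4 = 88
Purple: 8×1 + 10×2 + 9×4 + 11×3 = 97

Blue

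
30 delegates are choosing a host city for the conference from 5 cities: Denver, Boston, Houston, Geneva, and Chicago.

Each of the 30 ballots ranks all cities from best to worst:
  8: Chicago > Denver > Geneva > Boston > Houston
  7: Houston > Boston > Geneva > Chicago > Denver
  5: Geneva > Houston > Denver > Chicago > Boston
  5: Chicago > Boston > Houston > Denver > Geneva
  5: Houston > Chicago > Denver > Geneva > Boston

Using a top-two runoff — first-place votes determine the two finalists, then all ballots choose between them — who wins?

Houston

Round 1 first-place votes: Denver 0, Boston 0, Houston 12, Geneva 5, Chicago 13. Chicago and Houston advance.
Runoff: Chicago is ranked above Houston on 13 ballots, Houston above Chicago on 17.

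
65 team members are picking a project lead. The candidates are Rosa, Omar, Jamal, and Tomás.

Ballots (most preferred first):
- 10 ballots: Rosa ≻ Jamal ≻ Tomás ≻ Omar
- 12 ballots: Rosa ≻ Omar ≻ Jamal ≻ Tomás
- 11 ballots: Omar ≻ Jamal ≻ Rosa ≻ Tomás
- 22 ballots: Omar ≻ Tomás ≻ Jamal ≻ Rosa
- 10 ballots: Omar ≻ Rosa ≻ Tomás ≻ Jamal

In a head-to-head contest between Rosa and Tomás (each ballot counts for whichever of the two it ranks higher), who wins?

Rosa

Rosa is ranked above Tomás on 43 ballots; Tomás above Rosa on 22.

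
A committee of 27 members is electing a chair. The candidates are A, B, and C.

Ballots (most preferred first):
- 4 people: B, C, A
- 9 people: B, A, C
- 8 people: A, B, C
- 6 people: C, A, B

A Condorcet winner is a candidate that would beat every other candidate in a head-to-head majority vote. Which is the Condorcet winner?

A

A vs B: 14–13
A vs C: 17–10
A beats every other candidate.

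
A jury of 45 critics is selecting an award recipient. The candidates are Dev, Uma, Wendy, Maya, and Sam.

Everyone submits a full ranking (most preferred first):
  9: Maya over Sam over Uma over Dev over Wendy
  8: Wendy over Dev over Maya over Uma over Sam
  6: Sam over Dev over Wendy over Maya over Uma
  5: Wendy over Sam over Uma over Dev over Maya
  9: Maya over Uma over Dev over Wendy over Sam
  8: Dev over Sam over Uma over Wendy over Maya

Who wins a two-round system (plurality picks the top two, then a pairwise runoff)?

Round 1 first-place votes: Dev 8, Uma 0, Wendy 13, Maya 18, Sam 6. Maya and Wendy advance.
Runoff: Maya is ranked above Wendy on 18 ballots, Wendy above Maya on 27.

Wendy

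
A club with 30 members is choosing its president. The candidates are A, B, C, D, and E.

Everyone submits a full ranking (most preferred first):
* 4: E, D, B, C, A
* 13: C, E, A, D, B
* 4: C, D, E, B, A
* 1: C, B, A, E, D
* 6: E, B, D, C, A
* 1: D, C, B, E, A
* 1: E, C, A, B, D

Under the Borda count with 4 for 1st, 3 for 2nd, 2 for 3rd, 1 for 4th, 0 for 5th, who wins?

A: 4×0 + 13×2 + 4×0 + 1×2 + 6×0 + 1×0 + 1×2 = 30
B: 4×2 + 13×0 + 4×1 + 1×3 + 6×3 + 1×2 + 1×1 = 36
C: 4×1 + 13×4 + 4×4 + 1×4 + 6×1 + 1×3 + 1×3 = 88
D: 4×3 + 13×1 + 4×3 + 1×0 + 6×2 + 1×4 + 1×0 = 53
E: 4×4 + 13×3 + 4×2 + 1×1 + 6×4 + 1×1 + 1×4 = 93

E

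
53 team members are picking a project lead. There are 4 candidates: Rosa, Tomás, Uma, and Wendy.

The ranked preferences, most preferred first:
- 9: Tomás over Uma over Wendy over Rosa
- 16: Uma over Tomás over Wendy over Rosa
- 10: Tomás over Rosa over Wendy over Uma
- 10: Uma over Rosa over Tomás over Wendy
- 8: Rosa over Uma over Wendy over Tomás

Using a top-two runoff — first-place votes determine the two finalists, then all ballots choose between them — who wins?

Uma

Round 1 first-place votes: Rosa 8, Tomás 19, Uma 26, Wendy 0. Uma and Tomás advance.
Runoff: Uma is ranked above Tomás on 34 ballots, Tomás above Uma on 19.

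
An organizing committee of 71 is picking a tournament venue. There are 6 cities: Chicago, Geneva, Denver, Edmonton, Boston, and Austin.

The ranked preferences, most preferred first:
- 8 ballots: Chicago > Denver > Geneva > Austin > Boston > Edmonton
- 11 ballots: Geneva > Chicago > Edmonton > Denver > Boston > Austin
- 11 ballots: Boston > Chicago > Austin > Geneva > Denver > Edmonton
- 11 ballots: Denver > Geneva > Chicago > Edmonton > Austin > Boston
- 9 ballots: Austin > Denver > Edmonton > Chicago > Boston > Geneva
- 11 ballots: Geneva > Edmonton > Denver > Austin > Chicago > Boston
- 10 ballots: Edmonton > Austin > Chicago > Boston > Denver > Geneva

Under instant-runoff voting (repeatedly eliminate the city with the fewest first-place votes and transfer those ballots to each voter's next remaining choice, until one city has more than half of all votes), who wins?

Round 1: Chicago 8, Geneva 22, Denver 11, Edmonton 10, Boston 11, Austin 9. Chicago eliminated.
Round 2: Geneva 22, Denver 19, Edmonton 10, Boston 11, Austin 9. Austin eliminated.
Round 3: Geneva 22, Denver 28, Edmonton 10, Boston 11. Edmonton eliminated.
Round 4: Geneva 22, Denver 28, Boston 21. Boston eliminated.
Round 5: Geneva 33, Denver 38. Denver has a majority (≥36).

Denver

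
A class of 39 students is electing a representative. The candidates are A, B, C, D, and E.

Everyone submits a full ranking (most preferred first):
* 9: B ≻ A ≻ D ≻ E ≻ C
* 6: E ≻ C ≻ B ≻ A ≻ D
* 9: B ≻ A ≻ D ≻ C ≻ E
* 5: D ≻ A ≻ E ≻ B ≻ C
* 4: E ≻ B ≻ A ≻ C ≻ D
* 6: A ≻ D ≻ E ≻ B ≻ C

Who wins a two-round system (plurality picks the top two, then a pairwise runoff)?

E

Round 1 first-place votes: A 6, B 18, C 0, D 5, E 10. B and E advance.
Runoff: B is ranked above E on 18 ballots, E above B on 21.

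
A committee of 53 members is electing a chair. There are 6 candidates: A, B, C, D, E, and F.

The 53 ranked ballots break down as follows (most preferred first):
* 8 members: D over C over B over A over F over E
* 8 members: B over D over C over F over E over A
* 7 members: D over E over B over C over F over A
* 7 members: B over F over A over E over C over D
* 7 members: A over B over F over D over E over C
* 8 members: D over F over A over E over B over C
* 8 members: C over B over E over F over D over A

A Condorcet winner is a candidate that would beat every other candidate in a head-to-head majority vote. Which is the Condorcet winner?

B vs A: 38–15
B vs C: 37–16
B vs D: 30–23
B vs E: 38–15
B vs F: 45–8
B beats every other candidate.

B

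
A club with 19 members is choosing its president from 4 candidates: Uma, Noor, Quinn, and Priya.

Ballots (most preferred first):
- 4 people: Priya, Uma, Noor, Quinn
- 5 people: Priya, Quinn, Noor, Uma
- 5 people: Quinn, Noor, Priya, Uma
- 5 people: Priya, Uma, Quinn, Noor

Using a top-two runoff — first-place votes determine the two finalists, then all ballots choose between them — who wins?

Priya

Round 1 first-place votes: Uma 0, Noor 0, Quinn 5, Priya 14. Priya and Quinn advance.
Runoff: Priya is ranked above Quinn on 14 ballots, Quinn above Priya on 5.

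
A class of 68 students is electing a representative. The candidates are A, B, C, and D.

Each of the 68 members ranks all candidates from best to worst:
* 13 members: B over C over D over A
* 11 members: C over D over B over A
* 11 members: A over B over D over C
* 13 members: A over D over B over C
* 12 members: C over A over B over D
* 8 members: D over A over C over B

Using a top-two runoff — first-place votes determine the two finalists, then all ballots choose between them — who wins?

C

Round 1 first-place votes: A 24, B 13, C 23, D 8. A and C advance.
Runoff: A is ranked above C on 32 ballots, C above A on 36.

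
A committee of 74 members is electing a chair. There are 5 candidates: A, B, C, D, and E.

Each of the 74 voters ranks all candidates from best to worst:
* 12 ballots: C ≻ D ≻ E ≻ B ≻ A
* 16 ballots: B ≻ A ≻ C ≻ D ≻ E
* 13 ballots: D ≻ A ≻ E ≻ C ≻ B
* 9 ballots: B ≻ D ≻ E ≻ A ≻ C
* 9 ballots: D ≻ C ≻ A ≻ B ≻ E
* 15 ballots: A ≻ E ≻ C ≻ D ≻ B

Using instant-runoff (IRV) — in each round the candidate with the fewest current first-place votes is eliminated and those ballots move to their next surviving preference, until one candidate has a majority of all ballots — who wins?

D

Round 1: A 15, B 25, C 12, D 22, E 0. E eliminated.
Round 2: A 15, B 25, C 12, D 22. C eliminated.
Round 3: A 15, B 25, D 34. A eliminated.
Round 4: B 25, D 49. D has a majority (≥38).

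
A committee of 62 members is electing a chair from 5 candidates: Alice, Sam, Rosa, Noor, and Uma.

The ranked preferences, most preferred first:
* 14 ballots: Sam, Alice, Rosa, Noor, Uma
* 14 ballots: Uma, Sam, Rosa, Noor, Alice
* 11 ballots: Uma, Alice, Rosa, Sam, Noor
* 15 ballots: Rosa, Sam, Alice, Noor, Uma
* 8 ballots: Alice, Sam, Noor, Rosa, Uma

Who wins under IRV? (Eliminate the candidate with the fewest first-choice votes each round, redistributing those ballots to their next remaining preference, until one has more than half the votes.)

Sam

Round 1: Alice 8, Sam 14, Rosa 15, Noor 0, Uma 25. Noor eliminated.
Round 2: Alice 8, Sam 14, Rosa 15, Uma 25. Alice eliminated.
Round 3: Sam 22, Rosa 15, Uma 25. Rosa eliminated.
Round 4: Sam 37, Uma 25. Sam has a majority (≥32).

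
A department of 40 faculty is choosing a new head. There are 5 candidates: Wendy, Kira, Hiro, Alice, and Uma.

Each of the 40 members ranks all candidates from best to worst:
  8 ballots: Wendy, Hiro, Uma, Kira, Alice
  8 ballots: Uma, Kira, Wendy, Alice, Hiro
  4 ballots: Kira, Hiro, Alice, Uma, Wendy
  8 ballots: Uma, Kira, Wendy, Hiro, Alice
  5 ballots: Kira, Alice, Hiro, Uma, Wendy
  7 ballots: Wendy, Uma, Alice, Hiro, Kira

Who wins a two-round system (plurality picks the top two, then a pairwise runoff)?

Round 1 first-place votes: Wendy 15, Kira 9, Hiro 0, Alice 0, Uma 16. Uma and Wendy advance.
Runoff: Uma is ranked above Wendy on 25 ballots, Wendy above Uma on 15.

Uma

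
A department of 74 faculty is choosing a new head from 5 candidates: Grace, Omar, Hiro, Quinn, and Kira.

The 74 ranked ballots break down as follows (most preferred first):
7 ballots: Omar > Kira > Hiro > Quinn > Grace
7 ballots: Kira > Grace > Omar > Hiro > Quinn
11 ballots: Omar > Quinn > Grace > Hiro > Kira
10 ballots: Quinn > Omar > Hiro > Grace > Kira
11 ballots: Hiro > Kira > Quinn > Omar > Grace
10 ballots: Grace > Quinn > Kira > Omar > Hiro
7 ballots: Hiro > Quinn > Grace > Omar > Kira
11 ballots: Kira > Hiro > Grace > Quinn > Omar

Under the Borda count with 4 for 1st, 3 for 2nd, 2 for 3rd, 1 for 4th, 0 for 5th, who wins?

Grace: 7×0 + 7×3 + 11×2 + 10×1 + 11×0 + 10×4 + 7×2 + 11×2 = 129
Omar: 7×4 + 7×2 + 11×4 + 10×3 + 11×1 + 10×1 + 7×1 + 11×0 = 144
Hiro: 7×2 + 7×1 + 11×1 + 10×2 + 11×4 + 10×0 + 7×4 + 11×3 = 157
Quinn: 7×1 + 7×0 + 11×3 + 10×4 + 11×2 + 10×3 + 7×3 + 11×1 = 164
Kira: 7×3 + 7×4 + 11×0 + 10×0 + 11×3 + 10×2 + 7×0 + 11×4 = 146

Quinn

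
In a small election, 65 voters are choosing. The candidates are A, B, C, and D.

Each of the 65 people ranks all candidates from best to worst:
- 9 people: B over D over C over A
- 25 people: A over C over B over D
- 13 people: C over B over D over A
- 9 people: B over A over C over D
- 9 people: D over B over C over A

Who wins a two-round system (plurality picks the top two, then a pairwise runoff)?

B

Round 1 first-place votes: A 25, B 18, C 13, D 9. A and B advance.
Runoff: A is ranked above B on 25 ballots, B above A on 40.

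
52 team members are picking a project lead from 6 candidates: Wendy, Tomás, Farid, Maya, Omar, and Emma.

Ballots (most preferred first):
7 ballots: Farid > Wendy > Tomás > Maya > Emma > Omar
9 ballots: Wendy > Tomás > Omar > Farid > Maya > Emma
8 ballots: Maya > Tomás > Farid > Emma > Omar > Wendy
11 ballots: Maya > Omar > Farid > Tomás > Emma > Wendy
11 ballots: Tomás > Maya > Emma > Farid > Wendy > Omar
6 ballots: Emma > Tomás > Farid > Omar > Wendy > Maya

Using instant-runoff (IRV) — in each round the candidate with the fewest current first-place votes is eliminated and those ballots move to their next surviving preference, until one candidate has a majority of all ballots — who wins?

Tomás

Round 1: Wendy 9, Tomás 11, Farid 7, Maya 19, Omar 0, Emma 6. Omar eliminated.
Round 2: Wendy 9, Tomás 11, Farid 7, Maya 19, Emma 6. Emma eliminated.
Round 3: Wendy 9, Tomás 17, Farid 7, Maya 19. Farid eliminated.
Round 4: Wendy 16, Tomás 17, Maya 19. Wendy eliminated.
Round 5: Tomás 33, Maya 19. Tomás has a majority (≥27).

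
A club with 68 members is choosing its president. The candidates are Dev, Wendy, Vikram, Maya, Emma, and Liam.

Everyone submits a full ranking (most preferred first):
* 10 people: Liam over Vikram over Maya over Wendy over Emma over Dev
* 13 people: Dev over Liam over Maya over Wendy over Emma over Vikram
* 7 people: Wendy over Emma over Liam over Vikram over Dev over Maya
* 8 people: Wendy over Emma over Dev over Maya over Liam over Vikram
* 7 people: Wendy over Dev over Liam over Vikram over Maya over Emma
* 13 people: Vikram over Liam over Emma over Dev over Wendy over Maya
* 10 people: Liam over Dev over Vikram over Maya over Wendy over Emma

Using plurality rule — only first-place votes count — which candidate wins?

First-place votes: Dev 13, Wendy 22, Vikram 13, Maya 0, Emma 0, Liam 20.

Wendy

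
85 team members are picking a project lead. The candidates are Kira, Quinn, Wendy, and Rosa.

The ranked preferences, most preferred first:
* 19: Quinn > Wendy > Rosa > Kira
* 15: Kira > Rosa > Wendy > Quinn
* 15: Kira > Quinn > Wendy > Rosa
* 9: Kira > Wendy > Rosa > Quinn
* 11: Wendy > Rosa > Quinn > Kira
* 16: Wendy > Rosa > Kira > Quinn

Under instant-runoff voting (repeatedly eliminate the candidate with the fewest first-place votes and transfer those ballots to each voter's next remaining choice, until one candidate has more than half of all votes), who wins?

Round 1: Kira 39, Quinn 19, Wendy 27, Rosa 0. Rosa eliminated.
Round 2: Kira 39, Quinn 19, Wendy 27. Quinn eliminated.
Round 3: Kira 39, Wendy 46. Wendy has a majority (≥43).

Wendy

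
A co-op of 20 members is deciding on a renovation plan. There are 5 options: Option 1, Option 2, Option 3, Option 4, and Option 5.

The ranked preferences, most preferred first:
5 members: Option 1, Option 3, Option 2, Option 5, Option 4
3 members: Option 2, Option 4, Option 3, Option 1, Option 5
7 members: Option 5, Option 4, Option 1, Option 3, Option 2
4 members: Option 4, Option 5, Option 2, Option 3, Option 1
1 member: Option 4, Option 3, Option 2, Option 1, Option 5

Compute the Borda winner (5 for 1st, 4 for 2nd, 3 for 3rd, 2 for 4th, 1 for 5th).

Option 1: 5×5 + 3×2 + 7×3 + 4×1 + 1×2 = 58
Option 2: 5×3 + 3×5 + 7×1 + 4×3 + 1×3 = 52
Option 3: 5×4 + 3×3 + 7×2 + 4×2 + 1×4 = 55
Option 4: 5×1 + 3×4 + 7×4 + 4×5 + 1×5 = 70
Option 5: 5×2 + 3×1 + 7×5 + 4×4 + 1×1 = 65

Option 4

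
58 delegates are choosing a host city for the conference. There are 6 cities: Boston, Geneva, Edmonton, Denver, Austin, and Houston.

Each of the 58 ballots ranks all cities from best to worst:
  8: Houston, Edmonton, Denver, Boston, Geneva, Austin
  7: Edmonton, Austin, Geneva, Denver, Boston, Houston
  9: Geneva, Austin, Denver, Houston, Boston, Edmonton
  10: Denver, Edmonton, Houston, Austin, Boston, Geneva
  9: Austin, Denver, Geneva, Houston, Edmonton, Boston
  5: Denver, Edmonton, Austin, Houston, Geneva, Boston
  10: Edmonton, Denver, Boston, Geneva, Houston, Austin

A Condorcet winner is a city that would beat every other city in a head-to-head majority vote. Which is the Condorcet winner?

Denver vs Boston: 58–0
Denver vs Geneva: 42–16
Denver vs Edmonton: 33–25
Denver vs Austin: 33–25
Denver vs Houston: 50–8
Denver beats every other city.

Denver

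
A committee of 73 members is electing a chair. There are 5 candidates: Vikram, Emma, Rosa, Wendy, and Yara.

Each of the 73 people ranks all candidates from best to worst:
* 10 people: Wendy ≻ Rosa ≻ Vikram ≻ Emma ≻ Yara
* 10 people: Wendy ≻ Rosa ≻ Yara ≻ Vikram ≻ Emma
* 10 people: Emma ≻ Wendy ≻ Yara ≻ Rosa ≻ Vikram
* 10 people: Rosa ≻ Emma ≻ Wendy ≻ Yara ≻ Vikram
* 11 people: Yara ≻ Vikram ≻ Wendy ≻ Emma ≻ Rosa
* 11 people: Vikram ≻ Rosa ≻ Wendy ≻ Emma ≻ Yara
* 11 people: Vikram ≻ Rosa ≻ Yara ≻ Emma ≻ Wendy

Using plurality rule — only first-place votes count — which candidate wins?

First-place votes: Vikram 22, Emma 10, Rosa 10, Wendy 20, Yara 11.

Vikram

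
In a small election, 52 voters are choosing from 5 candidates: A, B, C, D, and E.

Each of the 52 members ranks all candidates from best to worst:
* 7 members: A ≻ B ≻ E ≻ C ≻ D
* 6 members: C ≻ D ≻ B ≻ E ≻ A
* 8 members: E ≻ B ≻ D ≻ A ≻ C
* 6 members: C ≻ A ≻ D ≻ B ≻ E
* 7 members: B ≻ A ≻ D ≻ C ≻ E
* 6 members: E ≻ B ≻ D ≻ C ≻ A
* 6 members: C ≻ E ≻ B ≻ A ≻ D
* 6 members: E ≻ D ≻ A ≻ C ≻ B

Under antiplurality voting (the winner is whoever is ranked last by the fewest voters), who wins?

B

Last-place votes: A 12, B 6, C 8, D 13, E 13.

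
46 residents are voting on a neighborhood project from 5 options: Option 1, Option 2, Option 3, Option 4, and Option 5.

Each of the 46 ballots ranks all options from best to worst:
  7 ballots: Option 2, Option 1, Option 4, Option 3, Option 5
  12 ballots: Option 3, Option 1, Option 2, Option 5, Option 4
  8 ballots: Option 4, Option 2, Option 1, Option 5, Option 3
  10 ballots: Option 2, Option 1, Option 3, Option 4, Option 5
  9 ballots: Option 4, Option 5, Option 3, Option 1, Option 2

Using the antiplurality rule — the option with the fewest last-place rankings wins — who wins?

Last-place votes: Option 1 0, Option 2 9, Option 3 8, Option 4 12, Option 5 17.

Option 1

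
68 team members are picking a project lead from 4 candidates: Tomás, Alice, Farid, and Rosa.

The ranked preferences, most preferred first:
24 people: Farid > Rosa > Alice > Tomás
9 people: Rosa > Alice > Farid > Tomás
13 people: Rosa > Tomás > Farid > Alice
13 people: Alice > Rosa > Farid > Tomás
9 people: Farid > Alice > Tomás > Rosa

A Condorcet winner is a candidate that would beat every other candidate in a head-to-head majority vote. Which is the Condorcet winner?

Rosa vs Tomás: 59–9
Rosa vs Alice: 46–22
Rosa vs Farid: 35–33
Rosa beats every other candidate.

Rosa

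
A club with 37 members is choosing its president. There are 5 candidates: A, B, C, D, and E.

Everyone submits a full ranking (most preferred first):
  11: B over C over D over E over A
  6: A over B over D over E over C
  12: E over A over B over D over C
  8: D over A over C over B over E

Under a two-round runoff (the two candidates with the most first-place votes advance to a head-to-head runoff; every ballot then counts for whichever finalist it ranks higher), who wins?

B

Round 1 first-place votes: A 6, B 11, C 0, D 8, E 12. E and B advance.
Runoff: E is ranked above B on 12 ballots, B above E on 25.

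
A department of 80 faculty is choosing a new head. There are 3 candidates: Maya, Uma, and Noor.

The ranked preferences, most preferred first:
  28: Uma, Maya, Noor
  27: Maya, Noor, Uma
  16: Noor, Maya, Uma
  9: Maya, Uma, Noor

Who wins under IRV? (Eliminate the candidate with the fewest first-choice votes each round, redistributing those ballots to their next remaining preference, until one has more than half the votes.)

Round 1: Maya 36, Uma 28, Noor 16. Noor eliminated.
Round 2: Maya 52, Uma 28. Maya has a majority (≥41).

Maya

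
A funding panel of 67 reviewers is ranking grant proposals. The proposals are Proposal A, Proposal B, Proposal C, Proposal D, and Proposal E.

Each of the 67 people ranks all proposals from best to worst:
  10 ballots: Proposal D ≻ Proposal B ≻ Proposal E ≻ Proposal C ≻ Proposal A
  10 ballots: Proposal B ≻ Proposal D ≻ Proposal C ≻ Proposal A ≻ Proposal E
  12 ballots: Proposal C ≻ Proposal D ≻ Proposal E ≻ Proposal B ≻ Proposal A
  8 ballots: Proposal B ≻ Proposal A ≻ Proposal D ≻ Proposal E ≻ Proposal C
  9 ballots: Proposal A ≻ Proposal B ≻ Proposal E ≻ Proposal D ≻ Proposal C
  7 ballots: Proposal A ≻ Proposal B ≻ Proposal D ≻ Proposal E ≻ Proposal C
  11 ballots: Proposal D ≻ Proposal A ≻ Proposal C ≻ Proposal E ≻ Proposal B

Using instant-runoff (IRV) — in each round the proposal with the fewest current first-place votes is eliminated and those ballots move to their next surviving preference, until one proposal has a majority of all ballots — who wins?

Proposal B

Round 1: Proposal A 16, Proposal B 18, Proposal C 12, Proposal D 21, Proposal E 0. Proposal E eliminated.
Round 2: Proposal A 16, Proposal B 18, Proposal C 12, Proposal D 21. Proposal C eliminated.
Round 3: Proposal A 16, Proposal B 18, Proposal D 33. Proposal A eliminated.
Round 4: Proposal B 34, Proposal D 33. Proposal B has a majority (≥34).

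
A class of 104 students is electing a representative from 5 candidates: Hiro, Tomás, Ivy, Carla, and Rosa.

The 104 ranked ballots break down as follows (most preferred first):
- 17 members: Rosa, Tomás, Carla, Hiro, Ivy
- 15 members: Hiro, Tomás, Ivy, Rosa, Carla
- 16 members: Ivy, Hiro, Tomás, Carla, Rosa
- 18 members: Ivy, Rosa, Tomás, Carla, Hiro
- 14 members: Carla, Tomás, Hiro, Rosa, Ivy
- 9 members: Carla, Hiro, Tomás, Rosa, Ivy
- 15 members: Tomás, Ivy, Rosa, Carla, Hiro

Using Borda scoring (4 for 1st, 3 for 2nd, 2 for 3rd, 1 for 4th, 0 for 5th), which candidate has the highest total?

Tomás

Hiro: 17×1 + 15×4 + 16×3 + 18×0 + 14×2 + 9×3 + 15×0 = 180
Tomás: 17×3 + 15×3 + 16×2 + 18×2 + 14×3 + 9×2 + 15×4 = 284
Ivy: 17×0 + 15×2 + 16×4 + 18×4 + 14×0 + 9×0 + 15×3 = 211
Carla: 17×2 + 15×0 + 16×1 + 18×1 + 14×4 + 9×4 + 15×1 = 175
Rosa: 17×4 + 15×1 + 16×0 + 18×3 + 14×1 + 9×1 + 15×2 = 190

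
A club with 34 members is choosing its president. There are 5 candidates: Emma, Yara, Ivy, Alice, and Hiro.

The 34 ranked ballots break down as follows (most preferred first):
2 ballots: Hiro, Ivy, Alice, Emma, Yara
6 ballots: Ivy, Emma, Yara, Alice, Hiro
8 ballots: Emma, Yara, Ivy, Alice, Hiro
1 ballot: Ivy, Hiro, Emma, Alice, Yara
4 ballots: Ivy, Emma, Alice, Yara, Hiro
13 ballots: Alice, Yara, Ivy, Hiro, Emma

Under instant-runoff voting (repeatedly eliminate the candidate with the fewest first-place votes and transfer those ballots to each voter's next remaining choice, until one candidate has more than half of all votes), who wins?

Round 1: Emma 8, Yara 0, Ivy 11, Alice 13, Hiro 2. Yara eliminated.
Round 2: Emma 8, Ivy 11, Alice 13, Hiro 2. Hiro eliminated.
Round 3: Emma 8, Ivy 13, Alice 13. Emma eliminated.
Round 4: Ivy 21, Alice 13. Ivy has a majority (≥18).

Ivy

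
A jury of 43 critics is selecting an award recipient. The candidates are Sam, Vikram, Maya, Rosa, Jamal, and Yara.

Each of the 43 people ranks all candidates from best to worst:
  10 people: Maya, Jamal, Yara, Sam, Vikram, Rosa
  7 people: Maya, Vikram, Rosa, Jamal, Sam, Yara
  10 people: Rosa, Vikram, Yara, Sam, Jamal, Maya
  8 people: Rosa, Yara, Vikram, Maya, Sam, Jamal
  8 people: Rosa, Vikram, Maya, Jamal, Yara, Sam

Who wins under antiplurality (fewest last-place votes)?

Vikram

Last-place votes: Sam 8, Vikram 0, Maya 10, Rosa 10, Jamal 8, Yara 7.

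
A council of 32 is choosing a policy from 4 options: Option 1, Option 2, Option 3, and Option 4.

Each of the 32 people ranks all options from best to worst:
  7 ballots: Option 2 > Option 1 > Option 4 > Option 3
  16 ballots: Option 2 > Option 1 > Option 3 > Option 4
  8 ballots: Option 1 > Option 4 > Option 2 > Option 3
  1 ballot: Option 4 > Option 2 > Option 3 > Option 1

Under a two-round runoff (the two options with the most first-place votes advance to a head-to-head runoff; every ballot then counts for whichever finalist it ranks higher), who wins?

Round 1 first-place votes: Option 1 8, Option 2 23, Option 3 0, Option 4 1. Option 2 and Option 1 advance.
Runoff: Option 2 is ranked above Option 1 on 24 ballots, Option 1 above Option 2 on 8.

Option 2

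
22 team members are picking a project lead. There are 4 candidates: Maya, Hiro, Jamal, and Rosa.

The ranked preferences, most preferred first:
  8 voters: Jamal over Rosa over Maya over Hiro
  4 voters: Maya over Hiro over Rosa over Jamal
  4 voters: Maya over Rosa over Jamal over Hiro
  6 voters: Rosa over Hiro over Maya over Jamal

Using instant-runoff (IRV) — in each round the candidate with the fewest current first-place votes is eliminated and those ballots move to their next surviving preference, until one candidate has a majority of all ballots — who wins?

Maya

Round 1: Maya 8, Hiro 0, Jamal 8, Rosa 6. Hiro eliminated.
Round 2: Maya 8, Jamal 8, Rosa 6. Rosa eliminated.
Round 3: Maya 14, Jamal 8. Maya has a majority (≥12).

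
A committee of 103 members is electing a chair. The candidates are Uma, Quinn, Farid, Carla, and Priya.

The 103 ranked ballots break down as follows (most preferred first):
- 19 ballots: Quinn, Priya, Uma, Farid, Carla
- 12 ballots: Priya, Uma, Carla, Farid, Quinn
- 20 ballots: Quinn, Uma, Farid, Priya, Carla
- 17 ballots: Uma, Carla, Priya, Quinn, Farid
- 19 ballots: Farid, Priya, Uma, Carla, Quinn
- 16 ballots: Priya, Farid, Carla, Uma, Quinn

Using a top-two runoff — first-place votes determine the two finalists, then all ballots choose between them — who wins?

Round 1 first-place votes: Uma 17, Quinn 39, Farid 19, Carla 0, Priya 28. Quinn and Priya advance.
Runoff: Quinn is ranked above Priya on 39 ballots, Priya above Quinn on 64.

Priya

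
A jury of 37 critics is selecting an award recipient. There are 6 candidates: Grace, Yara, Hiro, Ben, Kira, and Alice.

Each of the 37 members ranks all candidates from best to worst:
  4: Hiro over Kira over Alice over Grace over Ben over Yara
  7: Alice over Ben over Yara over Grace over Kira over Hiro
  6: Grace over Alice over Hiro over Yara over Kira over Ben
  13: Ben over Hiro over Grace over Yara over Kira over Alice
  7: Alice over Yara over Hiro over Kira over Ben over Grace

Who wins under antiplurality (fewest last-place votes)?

Kira

Last-place votes: Grace 7, Yara 4, Hiro 7, Ben 6, Kira 0, Alice 13.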